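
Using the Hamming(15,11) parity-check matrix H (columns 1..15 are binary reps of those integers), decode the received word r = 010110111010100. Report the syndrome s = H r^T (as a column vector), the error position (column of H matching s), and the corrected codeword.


s = (0, 0, 1, 1)^T, error position = 3, corrected codeword c = 011110111010100

Compute s = H r^T mod 2 one row at a time:
  s_1 = 1 + 1 + 0 + 1 + 0 + 1 + 0 + 0 = 4 ≡ 0 (mod 2).
  s_2 = 1 + 1 + 0 + 1 + 0 + 1 + 0 + 0 = 4 ≡ 0 (mod 2).
  s_3 = 1 + 0 + 0 + 1 + 0 + 1 + 0 + 0 = 3 ≡ 1 (mod 2).
  s_4 = 0 + 0 + 1 + 1 + 1 + 1 + 1 + 0 = 5 ≡ 1 (mod 2).
s = (0, 0, 1, 1)^T — this equals column 3 of H (binary 0011), so error is at position 3.
Correct: flip bit 3 of r = 010110111010100 to get c = 011110111010100.


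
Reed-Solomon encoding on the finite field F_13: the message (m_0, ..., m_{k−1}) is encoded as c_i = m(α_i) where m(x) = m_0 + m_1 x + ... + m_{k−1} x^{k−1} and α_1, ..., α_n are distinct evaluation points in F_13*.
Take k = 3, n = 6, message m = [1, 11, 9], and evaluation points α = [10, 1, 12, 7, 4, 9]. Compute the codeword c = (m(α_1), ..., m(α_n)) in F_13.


c = [10, 8, 12, 12, 7, 10]

Message polynomial: m(x) = 1 + 11·x + 9·x^2 (mod 13).
For each evaluation point α_i, compute m(α_i) mod 13:
  α_1 = 10: Horner steps 9 → 10 → 10, so m(10) = 10.
  α_2 = 1: Horner steps 9 → 7 → 8, so m(1) = 8.
  α_3 = 12: Horner steps 9 → 2 → 12, so m(12) = 12.
  α_4 = 7: Horner steps 9 → 9 → 12, so m(7) = 12.
  α_5 = 4: Horner steps 9 → 8 → 7, so m(4) = 7.
  α_6 = 9: Horner steps 9 → 1 → 10, so m(9) = 10.
Codeword c = [10, 8, 12, 12, 7, 10] ∈ F_13^6.


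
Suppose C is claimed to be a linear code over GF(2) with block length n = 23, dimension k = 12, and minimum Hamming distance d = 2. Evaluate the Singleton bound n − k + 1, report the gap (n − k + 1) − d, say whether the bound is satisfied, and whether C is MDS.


Singleton RHS = n − k + 1 = 12, slack = 10, bound satisfied, not MDS.

Singleton bound: d ≤ n − k + 1.
Here n = 23, k = 12, so n − k + 1 = 12.
Given d = 2, check d ≤ 12: YES.
Slack = (n − k + 1) − d = 10.
The code is NOT MDS (slack = 10 > 0).
Description: the claimed parameters are [23, 12, 2]_2; such a code would be non-MDS.


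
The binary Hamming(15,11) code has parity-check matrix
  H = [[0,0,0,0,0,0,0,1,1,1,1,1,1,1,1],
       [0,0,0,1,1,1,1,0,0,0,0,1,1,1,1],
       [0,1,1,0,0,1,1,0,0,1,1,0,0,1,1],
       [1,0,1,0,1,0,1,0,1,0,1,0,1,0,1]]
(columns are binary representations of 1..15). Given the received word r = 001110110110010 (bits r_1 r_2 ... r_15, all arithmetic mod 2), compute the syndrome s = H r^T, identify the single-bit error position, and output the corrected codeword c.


s = (0, 0, 1, 0)^T, error position = 2, corrected codeword c = 011110110110010

Compute s = H r^T mod 2 one row at a time:
  s_1 = 1 + 0 + 1 + 1 + 0 + 0 + 1 + 0 = 4 ≡ 0 (mod 2).
  s_2 = 1 + 1 + 0 + 1 + 0 + 0 + 1 + 0 = 4 ≡ 0 (mod 2).
  s_3 = 0 + 1 + 0 + 1 + 1 + 1 + 1 + 0 = 5 ≡ 1 (mod 2).
  s_4 = 0 + 1 + 1 + 1 + 0 + 1 + 0 + 0 = 4 ≡ 0 (mod 2).
s = (0, 0, 1, 0)^T — this equals column 2 of H (binary 0010), so error is at position 2.
Correct: flip bit 2 of r = 001110110110010 to get c = 011110110110010.


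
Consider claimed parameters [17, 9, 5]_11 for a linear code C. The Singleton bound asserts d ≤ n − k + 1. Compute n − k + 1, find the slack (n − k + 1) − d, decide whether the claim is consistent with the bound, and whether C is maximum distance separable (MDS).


Singleton RHS = n − k + 1 = 9, slack = 4, bound satisfied, not MDS.

Singleton bound: d ≤ n − k + 1.
Here n = 17, k = 9, so n − k + 1 = 9.
Given d = 5, check d ≤ 9: YES.
Slack = (n − k + 1) − d = 4.
The code is NOT MDS (slack = 4 > 0).
Description: the claimed parameters are [17, 9, 5]_11; such a code would be non-MDS.


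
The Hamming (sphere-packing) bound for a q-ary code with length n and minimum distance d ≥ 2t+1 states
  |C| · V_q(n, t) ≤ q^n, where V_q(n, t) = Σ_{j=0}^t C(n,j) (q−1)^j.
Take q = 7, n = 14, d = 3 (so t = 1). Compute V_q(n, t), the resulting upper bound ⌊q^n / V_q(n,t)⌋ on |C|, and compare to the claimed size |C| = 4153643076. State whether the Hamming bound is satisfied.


V_q(n, t) = 85, q^n = 678223072849, Hamming bound = 7979094974, |C| = 4153643076 ≤ bound (satisfied).

Step 1: Compute V_q(n, t) = Σ_{j=0}^1 C(n, j) (q−1)^j.
  j = 0: C(14,0)·(6)^0 = 1·1 = 1.
  j = 1: C(14,1)·(6)^1 = 14·6 = 84.
  V_q(n, t) = 1 + 84 = 85.
Step 2: q^n = 7^14 = 678223072849.
Step 3: Hamming bound ⌊q^n / V_q(n,t)⌋ = ⌊678223072849/85⌋ = 7979094974.
Step 4: Compare |C| = 4153643076 to 7979094974: satisfied.
The claimed |C| lies below the Hamming bound.


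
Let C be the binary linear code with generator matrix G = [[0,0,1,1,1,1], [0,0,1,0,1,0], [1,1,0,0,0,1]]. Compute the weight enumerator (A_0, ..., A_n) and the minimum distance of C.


Weight distribution: A_0 = 1, A_2 = 2, A_3 = 2, A_4 = 1, A_5 = 2. Minimum distance d = 2.

Enumerate all 2^3 = 8 messages m ∈ F_2^3.
For each, compute codeword c = mG in F_2^6, then tally its weight.
  m = 000 → c = 000000, weight = 0.
  m = 100 → c = 001111, weight = 4.
  m = 010 → c = 001010, weight = 2.
  m = 110 → c = 000101, weight = 2.
  m = 001 → c = 110001, weight = 3.
  m = 101 → c = 111110, weight = 5.
  m = 011 → c = 111011, weight = 5.
  m = 111 → c = 110100, weight = 3.
Tally weights:
  weight 0: 1 codewords.
  weight 2: 2 codewords.
  weight 3: 2 codewords.
  weight 4: 1 codewords.
  weight 5: 2 codewords.
Minimum distance d = smallest w > 0 with A_w > 0 = 2.
Sanity: Σ A_w = 8 = 2^3 = 8 ✓.


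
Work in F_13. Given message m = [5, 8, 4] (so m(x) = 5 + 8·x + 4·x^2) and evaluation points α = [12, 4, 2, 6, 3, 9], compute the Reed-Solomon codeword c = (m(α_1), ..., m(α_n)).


c = [1, 10, 11, 2, 0, 11]

Message polynomial: m(x) = 5 + 8·x + 4·x^2 (mod 13).
For each evaluation point α_i, compute m(α_i) mod 13:
  α_1 = 12: Horner steps 4 → 4 → 1, so m(12) = 1.
  α_2 = 4: Horner steps 4 → 11 → 10, so m(4) = 10.
  α_3 = 2: Horner steps 4 → 3 → 11, so m(2) = 11.
  α_4 = 6: Horner steps 4 → 6 → 2, so m(6) = 2.
  α_5 = 3: Horner steps 4 → 7 → 0, so m(3) = 0.
  α_6 = 9: Horner steps 4 → 5 → 11, so m(9) = 11.
Codeword c = [1, 10, 11, 2, 0, 11] ∈ F_13^6.


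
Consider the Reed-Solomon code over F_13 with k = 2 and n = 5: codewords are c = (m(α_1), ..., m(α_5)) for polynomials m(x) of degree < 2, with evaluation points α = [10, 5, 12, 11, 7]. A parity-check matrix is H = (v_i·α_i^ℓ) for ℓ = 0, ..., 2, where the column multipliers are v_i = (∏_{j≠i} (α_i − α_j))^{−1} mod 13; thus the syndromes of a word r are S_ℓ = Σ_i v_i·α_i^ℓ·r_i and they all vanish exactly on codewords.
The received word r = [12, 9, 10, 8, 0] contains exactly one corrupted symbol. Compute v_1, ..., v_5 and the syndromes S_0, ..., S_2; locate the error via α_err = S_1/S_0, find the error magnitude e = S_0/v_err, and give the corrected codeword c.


S = (8, 2, 7), error at position 1, error magnitude e = 6, c = [6, 9, 10, 8, 0].

Step 1: column multipliers v_i = (∏_{j≠i}(α_i − α_j))^{−1} mod 13.
  i = 1 (α = 10): (10−5)(10−12)(10−11)(10−7) = 5·(−2)·(−1)·3 = 30 ≡ 4, so v_1 = 4^{−1} = 10 (mod 13).
  i = 2 (α = 5): (5−10)(5−12)(5−11)(5−7) = (−5)·(−7)·(−6)·(−2) = 420 ≡ 4, so v_2 = 4^{−1} = 10 (mod 13).
  i = 3 (α = 12): (12−10)(12−5)(12−11)(12−7) = 2·7·1·5 = 70 ≡ 5, so v_3 = 5^{−1} = 8 (mod 13).
  i = 4 (α = 11): (11−10)(11−5)(11−12)(11−7) = 1·6·(−1)·4 = −24 ≡ 2, so v_4 = 2^{−1} = 7 (mod 13).
  i = 5 (α = 7): (7−10)(7−5)(7−12)(7−11) = (−3)·2·(−5)·(−4) = −120 ≡ 10, so v_5 = 10^{−1} = 4 (mod 13).
  v = [10, 10, 8, 7, 4].
Step 2: syndromes of r = [12, 9, 10, 8, 0] (all sums mod 13).
  S_0 = Σ v_i r_i = 10·12 + 10·9 + 8·10 + 7·8 + 4·0 = 346 ≡ 8.
  S_1 = Σ v_i α_i r_i = 10·10·12 + 10·5·9 + 8·12·10 + 7·11·8 + 4·7·0 = 3226 ≡ 2.
  α_i^2 mod 13 = [9, 12, 1, 4, 10].
  S_2 = Σ v_i α_i^2 r_i = 10·9·12 + 10·12·9 + 8·1·10 + 7·4·8 + 4·10·0 = 2464 ≡ 7.
  S = (8, 2, 7) ≠ 0, so r is not a codeword (an error is present).
Step 3: locate the error. For a single error e at position i, S_ℓ = v_i·e·α_i^ℓ, so α_err = S_1/S_0.
  S_0^{−1} = 8^{−1} = 5 (mod 13), so α_err = 2·5 = 10 ≡ 10 = α_1. Error position i = 1.
  Consistency check: S_2/S_1 = 7·7 = 49 ≡ 10 = α_err ✓ (single-error assumption holds).
Step 4: error magnitude e = S_0/v_1 = S_0·∏_{j≠1}(α_1 − α_j) = 8·4 = 32 ≡ 6 (mod 13).
Step 5: correct position 1: c_1 = r_1 − e = 12 − 6 ≡ 6 (mod 13). Hence c = [6, 9, 10, 8, 0].
  Check: interpolating c through the α_i gives m(x) = 12 + 2·x (degree < 2) with m(α_i) = c_i for every i, so c is indeed a codeword.


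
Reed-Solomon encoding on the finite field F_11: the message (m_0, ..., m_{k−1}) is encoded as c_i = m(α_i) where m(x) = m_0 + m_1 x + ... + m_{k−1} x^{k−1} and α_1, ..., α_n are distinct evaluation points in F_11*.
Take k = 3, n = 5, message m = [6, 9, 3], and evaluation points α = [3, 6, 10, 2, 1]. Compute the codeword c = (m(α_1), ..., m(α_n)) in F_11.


c = [5, 3, 0, 3, 7]

Message polynomial: m(x) = 6 + 9·x + 3·x^2 (mod 11).
For each evaluation point α_i, compute m(α_i) mod 11:
  α_1 = 3: Horner steps 3 → 7 → 5, so m(3) = 5.
  α_2 = 6: Horner steps 3 → 5 → 3, so m(6) = 3.
  α_3 = 10: Horner steps 3 → 6 → 0, so m(10) = 0.
  α_4 = 2: Horner steps 3 → 4 → 3, so m(2) = 3.
  α_5 = 1: Horner steps 3 → 1 → 7, so m(1) = 7.
Codeword c = [5, 3, 0, 3, 7] ∈ F_11^5.


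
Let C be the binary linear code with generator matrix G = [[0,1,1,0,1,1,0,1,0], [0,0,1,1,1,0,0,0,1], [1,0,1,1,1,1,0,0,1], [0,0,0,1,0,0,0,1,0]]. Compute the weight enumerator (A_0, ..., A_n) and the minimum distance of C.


Weight distribution: A_0 = 1, A_2 = 2, A_3 = 2, A_4 = 3, A_5 = 6, A_6 = 2. Minimum distance d = 2.

Enumerate all 2^4 = 16 messages m ∈ F_2^4.
For each, compute codeword c = mG in F_2^9, then tally its weight.
  m = 0000 → c = 000000000, weight = 0.
  m = 1000 → c = 011011010, weight = 5.
  m = 0100 → c = 001110001, weight = 4.
  m = 1100 → c = 010101011, weight = 5.
  m = 0010 → c = 101111001, weight = 6.
  m = 1010 → c = 110100011, weight = 5.
  m = 0110 → c = 100001000, weight = 2.
  m = 1110 → c = 111010010, weight = 5.
  m = 0001 → c = 000100010, weight = 2.
  m = 1001 → c = 011111000, weight = 5.
  m = 0101 → c = 001010011, weight = 4.
  m = 1101 → c = 010001001, weight = 3.
  m = 0011 → c = 101011011, weight = 6.
  m = 1011 → c = 110000001, weight = 3.
  m = 0111 → c = 100101010, weight = 4.
  m = 1111 → c = 111110000, weight = 5.
Tally weights:
  weight 0: 1 codewords.
  weight 2: 2 codewords.
  weight 3: 2 codewords.
  weight 4: 3 codewords.
  weight 5: 6 codewords.
  weight 6: 2 codewords.
Minimum distance d = smallest w > 0 with A_w > 0 = 2.
Sanity: Σ A_w = 16 = 2^4 = 16 ✓.


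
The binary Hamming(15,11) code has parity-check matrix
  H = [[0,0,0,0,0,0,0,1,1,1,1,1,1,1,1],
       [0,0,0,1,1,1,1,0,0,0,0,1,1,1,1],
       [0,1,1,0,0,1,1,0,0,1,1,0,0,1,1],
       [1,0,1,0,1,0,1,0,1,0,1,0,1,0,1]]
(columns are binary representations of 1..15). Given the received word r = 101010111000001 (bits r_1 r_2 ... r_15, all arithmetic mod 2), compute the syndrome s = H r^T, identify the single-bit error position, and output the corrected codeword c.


s = (1, 1, 1, 0)^T, error position = 14, corrected codeword c = 101010111000011

Compute s = H r^T mod 2 one row at a time:
  s_1 = 1 + 1 + 0 + 0 + 0 + 0 + 0 + 1 = 3 ≡ 1 (mod 2).
  s_2 = 0 + 1 + 0 + 1 + 0 + 0 + 0 + 1 = 3 ≡ 1 (mod 2).
  s_3 = 0 + 1 + 0 + 1 + 0 + 0 + 0 + 1 = 3 ≡ 1 (mod 2).
  s_4 = 1 + 1 + 1 + 1 + 1 + 0 + 0 + 1 = 6 ≡ 0 (mod 2).
s = (1, 1, 1, 0)^T — this equals column 14 of H (binary 1110), so error is at position 14.
Correct: flip bit 14 of r = 101010111000001 to get c = 101010111000011.


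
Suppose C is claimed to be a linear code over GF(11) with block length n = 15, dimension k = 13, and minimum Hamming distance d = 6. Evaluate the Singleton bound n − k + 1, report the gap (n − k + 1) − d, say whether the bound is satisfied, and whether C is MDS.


Singleton RHS = n − k + 1 = 3, slack = -3, bound violated (no such code; not MDS).

Singleton bound: d ≤ n − k + 1.
Here n = 15, k = 13, so n − k + 1 = 3.
Given d = 6, check d ≤ 3: NO.
Slack = (n − k + 1) − d = -3.
The slack is negative: d = 6 exceeds n − k + 1 = 3 by 3, so the Singleton bound is violated and no linear [15, 13, 6]_11 code can exist. In particular it is not MDS (MDS requires d = n − k + 1 exactly).
Description: the claimed parameters are [15, 13, 6]_11; such a code would be impossible (violates the Singleton bound).


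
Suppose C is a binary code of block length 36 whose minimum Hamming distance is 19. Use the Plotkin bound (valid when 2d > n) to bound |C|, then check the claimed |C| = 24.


Plotkin bound M ≤ 18; given |C| = 24 > bound (violated).

Check applicability: 2d = 38, n = 36.
2d − n = 2 > 0, so Plotkin applies.
Compute d/(2d−n) = 19/2 ≈ 9.5000.
⌊d/(2d−n)⌋ = 9.
Plotkin bound: M ≤ 2·9 = 18.
Given |C| = 24, check: VIOLATED.
This |C| is above the Plotkin bound, so no binary code with n = 36, d = 19 and 24 codewords exists.


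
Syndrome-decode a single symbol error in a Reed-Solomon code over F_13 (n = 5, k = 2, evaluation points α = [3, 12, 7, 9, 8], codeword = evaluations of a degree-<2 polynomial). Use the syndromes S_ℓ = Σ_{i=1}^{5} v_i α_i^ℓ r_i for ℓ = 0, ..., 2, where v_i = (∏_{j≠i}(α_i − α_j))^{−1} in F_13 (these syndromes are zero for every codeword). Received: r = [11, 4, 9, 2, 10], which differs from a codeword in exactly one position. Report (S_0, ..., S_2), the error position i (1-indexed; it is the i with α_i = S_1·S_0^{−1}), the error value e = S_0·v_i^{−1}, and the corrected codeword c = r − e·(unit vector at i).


S = (9, 11, 12), error at position 3, error magnitude e = 4, c = [11, 4, 5, 2, 10].

Step 1: column multipliers v_i = (∏_{j≠i}(α_i − α_j))^{−1} mod 13.
  i = 1 (α = 3): (3−12)(3−7)(3−9)(3−8) = (−9)·(−4)·(−6)·(−5) = 1080 ≡ 1, so v_1 = 1^{−1} = 1 (mod 13).
  i = 2 (α = 12): (12−3)(12−7)(12−9)(12−8) = 9·5·3·4 = 540 ≡ 7, so v_2 = 7^{−1} = 2 (mod 13).
  i = 3 (α = 7): (7−3)(7−12)(7−9)(7−8) = 4·(−5)·(−2)·(−1) = −40 ≡ 12, so v_3 = 12^{−1} = 12 (mod 13).
  i = 4 (α = 9): (9−3)(9−12)(9−7)(9−8) = 6·(−3)·2·1 = −36 ≡ 3, so v_4 = 3^{−1} = 9 (mod 13).
  i = 5 (α = 8): (8−3)(8−12)(8−7)(8−9) = 5·(−4)·1·(−1) = 20 ≡ 7, so v_5 = 7^{−1} = 2 (mod 13).
  v = [1, 2, 12, 9, 2].
Step 2: syndromes of r = [11, 4, 9, 2, 10] (all sums mod 13).
  S_0 = Σ v_i r_i = 1·11 + 2·4 + 12·9 + 9·2 + 2·10 = 165 ≡ 9.
  S_1 = Σ v_i α_i r_i = 1·3·11 + 2·12·4 + 12·7·9 + 9·9·2 + 2·8·10 = 1207 ≡ 11.
  α_i^2 mod 13 = [9, 1, 10, 3, 12].
  S_2 = Σ v_i α_i^2 r_i = 1·9·11 + 2·1·4 + 12·10·9 + 9·3·2 + 2·12·10 = 1481 ≡ 12.
  S = (9, 11, 12) ≠ 0, so r is not a codeword (an error is present).
Step 3: locate the error. For a single error e at position i, S_ℓ = v_i·e·α_i^ℓ, so α_err = S_1/S_0.
  S_0^{−1} = 9^{−1} = 3 (mod 13), so α_err = 11·3 = 33 ≡ 7 = α_3. Error position i = 3.
  Consistency check: S_2/S_1 = 12·6 = 72 ≡ 7 = α_err ✓ (single-error assumption holds).
Step 4: error magnitude e = S_0/v_3 = S_0·∏_{j≠3}(α_3 − α_j) = 9·12 = 108 ≡ 4 (mod 13).
Step 5: correct position 3: c_3 = r_3 − e = 9 − 4 ≡ 5 (mod 13). Hence c = [11, 4, 5, 2, 10].
  Check: interpolating c through the α_i gives m(x) = 9 + 5·x (degree < 2) with m(α_i) = c_i for every i, so c is indeed a codeword.


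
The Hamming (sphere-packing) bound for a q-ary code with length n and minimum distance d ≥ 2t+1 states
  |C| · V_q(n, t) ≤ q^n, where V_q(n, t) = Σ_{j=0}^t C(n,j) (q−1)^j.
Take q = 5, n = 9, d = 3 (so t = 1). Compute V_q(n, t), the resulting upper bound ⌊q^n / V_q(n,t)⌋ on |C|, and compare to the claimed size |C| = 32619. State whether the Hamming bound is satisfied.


V_q(n, t) = 37, q^n = 1953125, Hamming bound = 52787, |C| = 32619 ≤ bound (satisfied).

Step 1: Compute V_q(n, t) = Σ_{j=0}^1 C(n, j) (q−1)^j.
  j = 0: C(9,0)·(4)^0 = 1·1 = 1.
  j = 1: C(9,1)·(4)^1 = 9·4 = 36.
  V_q(n, t) = 1 + 36 = 37.
Step 2: q^n = 5^9 = 1953125.
Step 3: Hamming bound ⌊q^n / V_q(n,t)⌋ = ⌊1953125/37⌋ = 52787.
Step 4: Compare |C| = 32619 to 52787: satisfied.
The claimed |C| lies below the Hamming bound.


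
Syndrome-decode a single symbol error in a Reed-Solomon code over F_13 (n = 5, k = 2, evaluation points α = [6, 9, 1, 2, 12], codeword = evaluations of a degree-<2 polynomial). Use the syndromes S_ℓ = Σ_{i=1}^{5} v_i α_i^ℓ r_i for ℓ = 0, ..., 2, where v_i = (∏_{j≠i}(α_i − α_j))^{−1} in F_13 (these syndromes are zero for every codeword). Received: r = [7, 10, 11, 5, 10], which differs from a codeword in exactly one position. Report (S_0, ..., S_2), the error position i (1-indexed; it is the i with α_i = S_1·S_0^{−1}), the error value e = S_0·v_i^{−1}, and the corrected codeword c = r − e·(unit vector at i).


S = (7, 11, 8), error at position 2, error magnitude e = 8, c = [7, 2, 11, 5, 10].

Step 1: column multipliers v_i = (∏_{j≠i}(α_i − α_j))^{−1} mod 13.
  i = 1 (α = 6): (6−9)(6−1)(6−2)(6−12) = (−3)·5·4·(−6) = 360 ≡ 9, so v_1 = 9^{−1} = 3 (mod 13).
  i = 2 (α = 9): (9−6)(9−1)(9−2)(9−12) = 3·8·7·(−3) = −504 ≡ 3, so v_2 = 3^{−1} = 9 (mod 13).
  i = 3 (α = 1): (1−6)(1−9)(1−2)(1−12) = (−5)·(−8)·(−1)·(−11) = 440 ≡ 11, so v_3 = 11^{−1} = 6 (mod 13).
  i = 4 (α = 2): (2−6)(2−9)(2−1)(2−12) = (−4)·(−7)·1·(−10) = −280 ≡ 6, so v_4 = 6^{−1} = 11 (mod 13).
  i = 5 (α = 12): (12−6)(12−9)(12−1)(12−2) = 6·3·11·10 = 1980 ≡ 4, so v_5 = 4^{−1} = 10 (mod 13).
  v = [3, 9, 6, 11, 10].
Step 2: syndromes of r = [7, 10, 11, 5, 10] (all sums mod 13).
  S_0 = Σ v_i r_i = 3·7 + 9·10 + 6·11 + 11·5 + 10·10 = 332 ≡ 7.
  S_1 = Σ v_i α_i r_i = 3·6·7 + 9·9·10 + 6·1·11 + 11·2·5 + 10·12·10 = 2312 ≡ 11.
  α_i^2 mod 13 = [10, 3, 1, 4, 1].
  S_2 = Σ v_i α_i^2 r_i = 3·10·7 + 9·3·10 + 6·1·11 + 11·4·5 + 10·1·10 = 866 ≡ 8.
  S = (7, 11, 8) ≠ 0, so r is not a codeword (an error is present).
Step 3: locate the error. For a single error e at position i, S_ℓ = v_i·e·α_i^ℓ, so α_err = S_1/S_0.
  S_0^{−1} = 7^{−1} = 2 (mod 13), so α_err = 11·2 = 22 ≡ 9 = α_2. Error position i = 2.
  Consistency check: S_2/S_1 = 8·6 = 48 ≡ 9 = α_err ✓ (single-error assumption holds).
Step 4: error magnitude e = S_0/v_2 = S_0·∏_{j≠2}(α_2 − α_j) = 7·3 = 21 ≡ 8 (mod 13).
Step 5: correct position 2: c_2 = r_2 − e = 10 − 8 ≡ 2 (mod 13). Hence c = [7, 2, 11, 5, 10].
  Check: interpolating c through the α_i gives m(x) = 4 + 7·x (degree < 2) with m(α_i) = c_i for every i, so c is indeed a codeword.


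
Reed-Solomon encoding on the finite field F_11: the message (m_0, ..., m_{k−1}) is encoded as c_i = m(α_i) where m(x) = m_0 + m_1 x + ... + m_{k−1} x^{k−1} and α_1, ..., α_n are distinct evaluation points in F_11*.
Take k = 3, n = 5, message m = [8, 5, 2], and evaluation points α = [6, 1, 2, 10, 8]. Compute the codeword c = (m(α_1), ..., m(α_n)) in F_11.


c = [0, 4, 4, 5, 0]

Message polynomial: m(x) = 8 + 5·x + 2·x^2 (mod 11).
For each evaluation point α_i, compute m(α_i) mod 11:
  α_1 = 6: Horner steps 2 → 6 → 0, so m(6) = 0.
  α_2 = 1: Horner steps 2 → 7 → 4, so m(1) = 4.
  α_3 = 2: Horner steps 2 → 9 → 4, so m(2) = 4.
  α_4 = 10: Horner steps 2 → 3 → 5, so m(10) = 5.
  α_5 = 8: Horner steps 2 → 10 → 0, so m(8) = 0.
Codeword c = [0, 4, 4, 5, 0] ∈ F_11^5.


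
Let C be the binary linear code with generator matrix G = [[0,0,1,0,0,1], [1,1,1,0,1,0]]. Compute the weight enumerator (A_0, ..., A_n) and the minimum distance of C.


Weight distribution: A_0 = 1, A_2 = 1, A_4 = 2. Minimum distance d = 2.

Enumerate all 2^2 = 4 messages m ∈ F_2^2.
For each, compute codeword c = mG in F_2^6, then tally its weight.
  m = 00 → c = 000000, weight = 0.
  m = 10 → c = 001001, weight = 2.
  m = 01 → c = 111010, weight = 4.
  m = 11 → c = 110011, weight = 4.
Tally weights:
  weight 0: 1 codewords.
  weight 2: 1 codewords.
  weight 4: 2 codewords.
Minimum distance d = smallest w > 0 with A_w > 0 = 2.
Sanity: Σ A_w = 4 = 2^2 = 4 ✓.


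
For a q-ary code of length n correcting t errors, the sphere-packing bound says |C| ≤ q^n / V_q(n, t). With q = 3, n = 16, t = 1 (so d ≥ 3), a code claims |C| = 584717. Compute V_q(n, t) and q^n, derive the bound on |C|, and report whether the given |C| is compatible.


V_q(n, t) = 33, q^n = 43046721, Hamming bound = 1304446, |C| = 584717 ≤ bound (satisfied).

Step 1: Compute V_q(n, t) = Σ_{j=0}^1 C(n, j) (q−1)^j.
  j = 0: C(16,0)·(2)^0 = 1·1 = 1.
  j = 1: C(16,1)·(2)^1 = 16·2 = 32.
  V_q(n, t) = 1 + 32 = 33.
Step 2: q^n = 3^16 = 43046721.
Step 3: Hamming bound ⌊q^n / V_q(n,t)⌋ = ⌊43046721/33⌋ = 1304446.
Step 4: Compare |C| = 584717 to 1304446: satisfied.
The claimed |C| lies below the Hamming bound.


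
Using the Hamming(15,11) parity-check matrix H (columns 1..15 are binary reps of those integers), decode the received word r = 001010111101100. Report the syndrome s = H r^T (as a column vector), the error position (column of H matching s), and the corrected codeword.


s = (1, 0, 1, 1)^T, error position = 11, corrected codeword c = 001010111111100

Compute s = H r^T mod 2 one row at a time:
  s_1 = 1 + 1 + 1 + 0 + 1 + 1 + 0 + 0 = 5 ≡ 1 (mod 2).
  s_2 = 0 + 1 + 0 + 1 + 1 + 1 + 0 + 0 = 4 ≡ 0 (mod 2).
  s_3 = 0 + 1 + 0 + 1 + 1 + 0 + 0 + 0 = 3 ≡ 1 (mod 2).
  s_4 = 0 + 1 + 1 + 1 + 1 + 0 + 1 + 0 = 5 ≡ 1 (mod 2).
s = (1, 0, 1, 1)^T — this equals column 11 of H (binary 1011), so error is at position 11.
Correct: flip bit 11 of r = 001010111101100 to get c = 001010111111100.


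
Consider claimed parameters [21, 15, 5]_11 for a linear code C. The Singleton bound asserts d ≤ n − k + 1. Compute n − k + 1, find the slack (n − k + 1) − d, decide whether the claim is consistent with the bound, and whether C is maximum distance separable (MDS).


Singleton RHS = n − k + 1 = 7, slack = 2, bound satisfied, not MDS.

Singleton bound: d ≤ n − k + 1.
Here n = 21, k = 15, so n − k + 1 = 7.
Given d = 5, check d ≤ 7: YES.
Slack = (n − k + 1) − d = 2.
The code is NOT MDS (slack = 2 > 0).
Description: the claimed parameters are [21, 15, 5]_11; such a code would be non-MDS.


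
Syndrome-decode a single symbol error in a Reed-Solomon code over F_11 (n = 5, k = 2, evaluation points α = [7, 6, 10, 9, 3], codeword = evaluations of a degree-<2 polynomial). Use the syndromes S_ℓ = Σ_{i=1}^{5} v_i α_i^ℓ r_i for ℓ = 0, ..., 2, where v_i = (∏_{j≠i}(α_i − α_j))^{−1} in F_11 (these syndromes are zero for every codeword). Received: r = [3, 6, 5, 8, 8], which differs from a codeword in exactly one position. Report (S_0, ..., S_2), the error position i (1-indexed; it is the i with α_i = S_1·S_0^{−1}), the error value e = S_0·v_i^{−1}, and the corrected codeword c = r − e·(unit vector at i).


S = (9, 5, 4), error at position 5, error magnitude e = 4, c = [3, 6, 5, 8, 4].

Step 1: column multipliers v_i = (∏_{j≠i}(α_i − α_j))^{−1} mod 11.
  i = 1 (α = 7): (7−6)(7−10)(7−9)(7−3) = 1·(−3)·(−2)·4 = 24 ≡ 2, so v_1 = 2^{−1} = 6 (mod 11).
  i = 2 (α = 6): (6−7)(6−10)(6−9)(6−3) = (−1)·(−4)·(−3)·3 = −36 ≡ 8, so v_2 = 8^{−1} = 7 (mod 11).
  i = 3 (α = 10): (10−7)(10−6)(10−9)(10−3) = 3·4·1·7 = 84 ≡ 7, so v_3 = 7^{−1} = 8 (mod 11).
  i = 4 (α = 9): (9−7)(9−6)(9−10)(9−3) = 2·3·(−1)·6 = −36 ≡ 8, so v_4 = 8^{−1} = 7 (mod 11).
  i = 5 (α = 3): (3−7)(3−6)(3−10)(3−9) = (−4)·(−3)·(−7)·(−6) = 504 ≡ 9, so v_5 = 9^{−1} = 5 (mod 11).
  v = [6, 7, 8, 7, 5].
Step 2: syndromes of r = [3, 6, 5, 8, 8] (all sums mod 11).
  S_0 = Σ v_i r_i = 6·3 + 7·6 + 8·5 + 7·8 + 5·8 = 196 ≡ 9.
  S_1 = Σ v_i α_i r_i = 6·7·3 + 7·6·6 + 8·10·5 + 7·9·8 + 5·3·8 = 1402 ≡ 5.
  α_i^2 mod 11 = [5, 3, 1, 4, 9].
  S_2 = Σ v_i α_i^2 r_i = 6·5·3 + 7·3·6 + 8·1·5 + 7·4·8 + 5·9·8 = 840 ≡ 4.
  S = (9, 5, 4) ≠ 0, so r is not a codeword (an error is present).
Step 3: locate the error. For a single error e at position i, S_ℓ = v_i·e·α_i^ℓ, so α_err = S_1/S_0.
  S_0^{−1} = 9^{−1} = 5 (mod 11), so α_err = 5·5 = 25 ≡ 3 = α_5. Error position i = 5.
  Consistency check: S_2/S_1 = 4·9 = 36 ≡ 3 = α_err ✓ (single-error assumption holds).
Step 4: error magnitude e = S_0/v_5 = S_0·∏_{j≠5}(α_5 − α_j) = 9·9 = 81 ≡ 4 (mod 11).
Step 5: correct position 5: c_5 = r_5 − e = 8 − 4 ≡ 4 (mod 11). Hence c = [3, 6, 5, 8, 4].
  Check: interpolating c through the α_i gives m(x) = 2 + 8·x (degree < 2) with m(α_i) = c_i for every i, so c is indeed a codeword.


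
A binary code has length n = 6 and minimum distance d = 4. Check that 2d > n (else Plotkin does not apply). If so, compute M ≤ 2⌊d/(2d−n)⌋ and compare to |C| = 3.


Plotkin bound M ≤ 4; given |C| = 3 ≤ bound (satisfied).

Check applicability: 2d = 8, n = 6.
2d − n = 2 > 0, so Plotkin applies.
Compute d/(2d−n) = 4/2 ≈ 2.0000.
⌊d/(2d−n)⌋ = 2.
Plotkin bound: M ≤ 2·2 = 4.
Given |C| = 3, check: satisfied.
This |C| is below the Plotkin bound.


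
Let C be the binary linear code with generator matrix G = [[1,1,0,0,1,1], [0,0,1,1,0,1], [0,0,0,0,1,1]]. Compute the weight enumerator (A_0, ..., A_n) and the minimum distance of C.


Weight distribution: A_0 = 1, A_2 = 2, A_3 = 2, A_4 = 1, A_5 = 2. Minimum distance d = 2.

Enumerate all 2^3 = 8 messages m ∈ F_2^3.
For each, compute codeword c = mG in F_2^6, then tally its weight.
  m = 000 → c = 000000, weight = 0.
  m = 100 → c = 110011, weight = 4.
  m = 010 → c = 001101, weight = 3.
  m = 110 → c = 111110, weight = 5.
  m = 001 → c = 000011, weight = 2.
  m = 101 → c = 110000, weight = 2.
  m = 011 → c = 001110, weight = 3.
  m = 111 → c = 111101, weight = 5.
Tally weights:
  weight 0: 1 codewords.
  weight 2: 2 codewords.
  weight 3: 2 codewords.
  weight 4: 1 codewords.
  weight 5: 2 codewords.
Minimum distance d = smallest w > 0 with A_w > 0 = 2.
Sanity: Σ A_w = 8 = 2^3 = 8 ✓.


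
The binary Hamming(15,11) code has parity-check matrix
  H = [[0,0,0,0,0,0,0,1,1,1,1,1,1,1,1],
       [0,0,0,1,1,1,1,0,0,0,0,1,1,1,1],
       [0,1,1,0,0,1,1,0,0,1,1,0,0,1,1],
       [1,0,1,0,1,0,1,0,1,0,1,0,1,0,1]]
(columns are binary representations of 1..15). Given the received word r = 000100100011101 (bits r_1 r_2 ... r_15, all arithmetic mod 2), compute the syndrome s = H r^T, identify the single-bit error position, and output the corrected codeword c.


s = (0, 1, 1, 0)^T, error position = 6, corrected codeword c = 000101100011101

Compute s = H r^T mod 2 one row at a time:
  s_1 = 0 + 0 + 0 + 1 + 1 + 1 + 0 + 1 = 4 ≡ 0 (mod 2).
  s_2 = 1 + 0 + 0 + 1 + 1 + 1 + 0 + 1 = 5 ≡ 1 (mod 2).
  s_3 = 0 + 0 + 0 + 1 + 0 + 1 + 0 + 1 = 3 ≡ 1 (mod 2).
  s_4 = 0 + 0 + 0 + 1 + 0 + 1 + 1 + 1 = 4 ≡ 0 (mod 2).
s = (0, 1, 1, 0)^T — this equals column 6 of H (binary 0110), so error is at position 6.
Correct: flip bit 6 of r = 000100100011101 to get c = 000101100011101.


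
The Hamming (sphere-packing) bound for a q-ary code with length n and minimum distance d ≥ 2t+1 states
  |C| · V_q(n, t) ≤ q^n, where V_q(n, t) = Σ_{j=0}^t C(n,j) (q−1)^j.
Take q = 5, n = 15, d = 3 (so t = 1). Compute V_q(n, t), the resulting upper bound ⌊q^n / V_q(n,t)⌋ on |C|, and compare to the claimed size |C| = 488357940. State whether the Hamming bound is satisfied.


V_q(n, t) = 61, q^n = 30517578125, Hamming bound = 500288165, |C| = 488357940 ≤ bound (satisfied).

Step 1: Compute V_q(n, t) = Σ_{j=0}^1 C(n, j) (q−1)^j.
  j = 0: C(15,0)·(4)^0 = 1·1 = 1.
  j = 1: C(15,1)·(4)^1 = 15·4 = 60.
  V_q(n, t) = 1 + 60 = 61.
Step 2: q^n = 5^15 = 30517578125.
Step 3: Hamming bound ⌊q^n / V_q(n,t)⌋ = ⌊30517578125/61⌋ = 500288165.
Step 4: Compare |C| = 488357940 to 500288165: satisfied.
The claimed |C| lies below the Hamming bound.


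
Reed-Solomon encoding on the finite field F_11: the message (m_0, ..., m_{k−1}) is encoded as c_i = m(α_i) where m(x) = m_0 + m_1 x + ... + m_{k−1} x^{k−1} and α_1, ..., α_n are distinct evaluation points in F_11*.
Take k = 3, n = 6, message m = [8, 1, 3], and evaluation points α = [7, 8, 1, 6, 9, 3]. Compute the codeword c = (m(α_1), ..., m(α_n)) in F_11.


c = [8, 10, 1, 1, 7, 5]

Message polynomial: m(x) = 8 + 1·x + 3·x^2 (mod 11).
For each evaluation point α_i, compute m(α_i) mod 11:
  α_1 = 7: Horner steps 3 → 0 → 8, so m(7) = 8.
  α_2 = 8: Horner steps 3 → 3 → 10, so m(8) = 10.
  α_3 = 1: Horner steps 3 → 4 → 1, so m(1) = 1.
  α_4 = 6: Horner steps 3 → 8 → 1, so m(6) = 1.
  α_5 = 9: Horner steps 3 → 6 → 7, so m(9) = 7.
  α_6 = 3: Horner steps 3 → 10 → 5, so m(3) = 5.
Codeword c = [8, 10, 1, 1, 7, 5] ∈ F_11^6.


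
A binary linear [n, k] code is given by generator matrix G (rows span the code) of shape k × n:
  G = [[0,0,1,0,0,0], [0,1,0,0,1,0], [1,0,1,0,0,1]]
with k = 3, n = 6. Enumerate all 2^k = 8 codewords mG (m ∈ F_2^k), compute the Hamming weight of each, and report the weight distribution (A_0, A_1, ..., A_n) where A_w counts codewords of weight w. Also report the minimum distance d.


Weight distribution: A_0 = 1, A_1 = 1, A_2 = 2, A_3 = 2, A_4 = 1, A_5 = 1. Minimum distance d = 1.

Enumerate all 2^3 = 8 messages m ∈ F_2^3.
For each, compute codeword c = mG in F_2^6, then tally its weight.
  m = 000 → c = 000000, weight = 0.
  m = 100 → c = 001000, weight = 1.
  m = 010 → c = 010010, weight = 2.
  m = 110 → c = 011010, weight = 3.
  m = 001 → c = 101001, weight = 3.
  m = 101 → c = 100001, weight = 2.
  m = 011 → c = 111011, weight = 5.
  m = 111 → c = 110011, weight = 4.
Tally weights:
  weight 0: 1 codewords.
  weight 1: 1 codewords.
  weight 2: 2 codewords.
  weight 3: 2 codewords.
  weight 4: 1 codewords.
  weight 5: 1 codewords.
Minimum distance d = smallest w > 0 with A_w > 0 = 1.
Sanity: Σ A_w = 8 = 2^3 = 8 ✓.


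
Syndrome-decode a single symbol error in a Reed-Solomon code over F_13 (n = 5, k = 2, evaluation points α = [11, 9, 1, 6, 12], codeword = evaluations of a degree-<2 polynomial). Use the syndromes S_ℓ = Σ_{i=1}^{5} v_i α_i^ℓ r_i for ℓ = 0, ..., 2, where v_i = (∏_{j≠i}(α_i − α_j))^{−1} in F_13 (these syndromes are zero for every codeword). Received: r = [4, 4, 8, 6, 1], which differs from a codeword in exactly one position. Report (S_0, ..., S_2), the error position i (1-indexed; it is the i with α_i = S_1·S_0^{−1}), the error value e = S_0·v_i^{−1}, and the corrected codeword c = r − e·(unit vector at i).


S = (7, 11, 8), error at position 2, error magnitude e = 7, c = [4, 10, 8, 6, 1].

Step 1: column multipliers v_i = (∏_{j≠i}(α_i − α_j))^{−1} mod 13.
  i = 1 (α = 11): (11−9)(11−1)(11−6)(11−12) = 2·10·5·(−1) = −100 ≡ 4, so v_1 = 4^{−1} = 10 (mod 13).
  i = 2 (α = 9): (9−11)(9−1)(9−6)(9−12) = (−2)·8·3·(−3) = 144 ≡ 1, so v_2 = 1^{−1} = 1 (mod 13).
  i = 3 (α = 1): (1−11)(1−9)(1−6)(1−12) = (−10)·(−8)·(−5)·(−11) = 4400 ≡ 6, so v_3 = 6^{−1} = 11 (mod 13).
  i = 4 (α = 6): (6−11)(6−9)(6−1)(6−12) = (−5)·(−3)·5·(−6) = −450 ≡ 5, so v_4 = 5^{−1} = 8 (mod 13).
  i = 5 (α = 12): (12−11)(12−9)(12−1)(12−6) = 1·3·11·6 = 198 ≡ 3, so v_5 = 3^{−1} = 9 (mod 13).
  v = [10, 1, 11, 8, 9].
Step 2: syndromes of r = [4, 4, 8, 6, 1] (all sums mod 13).
  S_0 = Σ v_i r_i = 10·4 + 1·4 + 11·8 + 8·6 + 9·1 = 189 ≡ 7.
  S_1 = Σ v_i α_i r_i = 10·11·4 + 1·9·4 + 11·1·8 + 8·6·6 + 9·12·1 = 960 ≡ 11.
  α_i^2 mod 13 = [4, 3, 1, 10, 1].
  S_2 = Σ v_i α_i^2 r_i = 10·4·4 + 1·3·4 + 11·1·8 + 8·10·6 + 9·1·1 = 749 ≡ 8.
  S = (7, 11, 8) ≠ 0, so r is not a codeword (an error is present).
Step 3: locate the error. For a single error e at position i, S_ℓ = v_i·e·α_i^ℓ, so α_err = S_1/S_0.
  S_0^{−1} = 7^{−1} = 2 (mod 13), so α_err = 11·2 = 22 ≡ 9 = α_2. Error position i = 2.
  Consistency check: S_2/S_1 = 8·6 = 48 ≡ 9 = α_err ✓ (single-error assumption holds).
Step 4: error magnitude e = S_0/v_2 = S_0·∏_{j≠2}(α_2 − α_j) = 7·1 = 7 ≡ 7 (mod 13).
Step 5: correct position 2: c_2 = r_2 − e = 4 − 7 ≡ 10 (mod 13). Hence c = [4, 10, 8, 6, 1].
  Check: interpolating c through the α_i gives m(x) = 11 + 10·x (degree < 2) with m(α_i) = c_i for every i, so c is indeed a codeword.


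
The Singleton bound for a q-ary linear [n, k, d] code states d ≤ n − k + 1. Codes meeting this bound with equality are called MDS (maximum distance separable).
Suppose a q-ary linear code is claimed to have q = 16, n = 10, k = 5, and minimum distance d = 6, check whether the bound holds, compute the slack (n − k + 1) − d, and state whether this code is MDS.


Singleton RHS = n − k + 1 = 6, slack = 0, bound satisfied, MDS.

Singleton bound: d ≤ n − k + 1.
Here n = 10, k = 5, so n − k + 1 = 6.
Given d = 6, check d ≤ 6: YES.
Slack = (n − k + 1) − d = 0.
The code is MDS (slack = 0).
Description: the claimed parameters are [10, 5, 6]_16; such a code would be MDS (meets Singleton bound).


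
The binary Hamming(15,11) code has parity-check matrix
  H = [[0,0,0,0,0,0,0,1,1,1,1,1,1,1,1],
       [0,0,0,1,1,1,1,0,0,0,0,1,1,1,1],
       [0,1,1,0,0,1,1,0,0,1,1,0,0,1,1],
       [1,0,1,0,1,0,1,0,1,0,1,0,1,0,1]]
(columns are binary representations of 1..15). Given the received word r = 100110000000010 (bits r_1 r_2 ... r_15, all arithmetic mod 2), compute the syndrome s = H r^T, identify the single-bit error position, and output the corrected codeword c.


s = (1, 1, 1, 0)^T, error position = 14, corrected codeword c = 100110000000000

Compute s = H r^T mod 2 one row at a time:
  s_1 = 0 + 0 + 0 + 0 + 0 + 0 + 1 + 0 = 1 ≡ 1 (mod 2).
  s_2 = 1 + 1 + 0 + 0 + 0 + 0 + 1 + 0 = 3 ≡ 1 (mod 2).
  s_3 = 0 + 0 + 0 + 0 + 0 + 0 + 1 + 0 = 1 ≡ 1 (mod 2).
  s_4 = 1 + 0 + 1 + 0 + 0 + 0 + 0 + 0 = 2 ≡ 0 (mod 2).
s = (1, 1, 1, 0)^T — this equals column 14 of H (binary 1110), so error is at position 14.
Correct: flip bit 14 of r = 100110000000010 to get c = 100110000000000.


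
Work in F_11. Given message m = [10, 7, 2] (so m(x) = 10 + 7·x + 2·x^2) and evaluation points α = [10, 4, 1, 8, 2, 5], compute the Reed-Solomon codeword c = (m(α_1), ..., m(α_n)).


c = [5, 4, 8, 7, 10, 7]

Message polynomial: m(x) = 10 + 7·x + 2·x^2 (mod 11).
For each evaluation point α_i, compute m(α_i) mod 11:
  α_1 = 10: Horner steps 2 → 5 → 5, so m(10) = 5.
  α_2 = 4: Horner steps 2 → 4 → 4, so m(4) = 4.
  α_3 = 1: Horner steps 2 → 9 → 8, so m(1) = 8.
  α_4 = 8: Horner steps 2 → 1 → 7, so m(8) = 7.
  α_5 = 2: Horner steps 2 → 0 → 10, so m(2) = 10.
  α_6 = 5: Horner steps 2 → 6 → 7, so m(5) = 7.
Codeword c = [5, 4, 8, 7, 10, 7] ∈ F_11^6.


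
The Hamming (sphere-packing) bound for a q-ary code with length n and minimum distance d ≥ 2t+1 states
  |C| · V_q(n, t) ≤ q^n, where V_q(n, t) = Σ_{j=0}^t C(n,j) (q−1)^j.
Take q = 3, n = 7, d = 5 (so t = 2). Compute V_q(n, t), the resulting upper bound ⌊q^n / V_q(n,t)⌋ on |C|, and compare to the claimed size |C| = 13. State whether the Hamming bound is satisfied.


V_q(n, t) = 99, q^n = 2187, Hamming bound = 22, |C| = 13 ≤ bound (satisfied).

Step 1: Compute V_q(n, t) = Σ_{j=0}^2 C(n, j) (q−1)^j.
  j = 0: C(7,0)·(2)^0 = 1·1 = 1.
  j = 1: C(7,1)·(2)^1 = 7·2 = 14.
  j = 2: C(7,2)·(2)^2 = 21·4 = 84.
  V_q(n, t) = 1 + 14 + 84 = 99.
Step 2: q^n = 3^7 = 2187.
Step 3: Hamming bound ⌊q^n / V_q(n,t)⌋ = ⌊2187/99⌋ = 22.
Step 4: Compare |C| = 13 to 22: satisfied.
The claimed |C| lies below the Hamming bound.


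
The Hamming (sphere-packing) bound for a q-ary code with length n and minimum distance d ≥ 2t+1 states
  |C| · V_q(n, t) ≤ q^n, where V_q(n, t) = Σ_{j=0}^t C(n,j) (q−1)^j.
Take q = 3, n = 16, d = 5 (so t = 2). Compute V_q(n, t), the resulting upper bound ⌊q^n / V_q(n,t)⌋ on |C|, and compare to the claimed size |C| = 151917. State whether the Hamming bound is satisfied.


V_q(n, t) = 513, q^n = 43046721, Hamming bound = 83911, |C| = 151917 > bound (violated).

Step 1: Compute V_q(n, t) = Σ_{j=0}^2 C(n, j) (q−1)^j.
  j = 0: C(16,0)·(2)^0 = 1·1 = 1.
  j = 1: C(16,1)·(2)^1 = 16·2 = 32.
  j = 2: C(16,2)·(2)^2 = 120·4 = 480.
  V_q(n, t) = 1 + 32 + 480 = 513.
Step 2: q^n = 3^16 = 43046721.
Step 3: Hamming bound ⌊q^n / V_q(n,t)⌋ = ⌊43046721/513⌋ = 83911.
Step 4: Compare |C| = 151917 to 83911: violated.
The claimed |C| lies above the Hamming bound, so no 3-ary code of length 16 with d ≥ 5 can have 151917 codewords.


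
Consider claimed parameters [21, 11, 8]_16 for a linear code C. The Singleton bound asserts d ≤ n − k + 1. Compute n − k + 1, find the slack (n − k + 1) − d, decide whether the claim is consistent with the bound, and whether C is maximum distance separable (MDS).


Singleton RHS = n − k + 1 = 11, slack = 3, bound satisfied, not MDS.

Singleton bound: d ≤ n − k + 1.
Here n = 21, k = 11, so n − k + 1 = 11.
Given d = 8, check d ≤ 11: YES.
Slack = (n − k + 1) − d = 3.
The code is NOT MDS (slack = 3 > 0).
Description: the claimed parameters are [21, 11, 8]_16; such a code would be non-MDS.


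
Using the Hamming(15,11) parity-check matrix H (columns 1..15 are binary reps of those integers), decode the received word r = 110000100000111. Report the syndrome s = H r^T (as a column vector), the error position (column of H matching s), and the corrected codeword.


s = (1, 0, 0, 0)^T, error position = 8, corrected codeword c = 110000110000111

Compute s = H r^T mod 2 one row at a time:
  s_1 = 0 + 0 + 0 + 0 + 0 + 1 + 1 + 1 = 3 ≡ 1 (mod 2).
  s_2 = 0 + 0 + 0 + 1 + 0 + 1 + 1 + 1 = 4 ≡ 0 (mod 2).
  s_3 = 1 + 0 + 0 + 1 + 0 + 0 + 1 + 1 = 4 ≡ 0 (mod 2).
  s_4 = 1 + 0 + 0 + 1 + 0 + 0 + 1 + 1 = 4 ≡ 0 (mod 2).
s = (1, 0, 0, 0)^T — this equals column 8 of H (binary 1000), so error is at position 8.
Correct: flip bit 8 of r = 110000100000111 to get c = 110000110000111.


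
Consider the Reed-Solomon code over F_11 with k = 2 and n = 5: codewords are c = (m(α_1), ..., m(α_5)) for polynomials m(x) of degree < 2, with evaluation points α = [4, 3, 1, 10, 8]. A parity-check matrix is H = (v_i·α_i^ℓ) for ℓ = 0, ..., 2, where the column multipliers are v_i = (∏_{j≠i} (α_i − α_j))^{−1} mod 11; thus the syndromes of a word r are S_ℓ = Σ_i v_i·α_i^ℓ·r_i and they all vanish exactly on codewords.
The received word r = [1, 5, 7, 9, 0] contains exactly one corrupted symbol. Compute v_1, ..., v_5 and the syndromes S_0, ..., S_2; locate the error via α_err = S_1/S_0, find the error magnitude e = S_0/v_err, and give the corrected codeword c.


S = (5, 9, 3), error at position 1, error magnitude e = 8, c = [4, 5, 7, 9, 0].

Step 1: column multipliers v_i = (∏_{j≠i}(α_i − α_j))^{−1} mod 11.
  i = 1 (α = 4): (4−3)(4−1)(4−10)(4−8) = 1·3·(−6)·(−4) = 72 ≡ 6, so v_1 = 6^{−1} = 2 (mod 11).
  i = 2 (α = 3): (3−4)(3−1)(3−10)(3−8) = (−1)·2·(−7)·(−5) = −70 ≡ 7, so v_2 = 7^{−1} = 8 (mod 11).
  i = 3 (α = 1): (1−4)(1−3)(1−10)(1−8) = (−3)·(−2)·(−9)·(−7) = 378 ≡ 4, so v_3 = 4^{−1} = 3 (mod 11).
  i = 4 (α = 10): (10−4)(10−3)(10−1)(10−8) = 6·7·9·2 = 756 ≡ 8, so v_4 = 8^{−1} = 7 (mod 11).
  i = 5 (α = 8): (8−4)(8−3)(8−1)(8−10) = 4·5·7·(−2) = −280 ≡ 6, so v_5 = 6^{−1} = 2 (mod 11).
  v = [2, 8, 3, 7, 2].
Step 2: syndromes of r = [1, 5, 7, 9, 0] (all sums mod 11).
  S_0 = Σ v_i r_i = 2·1 + 8·5 + 3·7 + 7·9 + 2·0 = 126 ≡ 5.
  S_1 = Σ v_i α_i r_i = 2·4·1 + 8·3·5 + 3·1·7 + 7·10·9 + 2·8·0 = 779 ≡ 9.
  α_i^2 mod 11 = [5, 9, 1, 1, 9].
  S_2 = Σ v_i α_i^2 r_i = 2·5·1 + 8·9·5 + 3·1·7 + 7·1·9 + 2·9·0 = 454 ≡ 3.
  S = (5, 9, 3) ≠ 0, so r is not a codeword (an error is present).
Step 3: locate the error. For a single error e at position i, S_ℓ = v_i·e·α_i^ℓ, so α_err = S_1/S_0.
  S_0^{−1} = 5^{−1} = 9 (mod 11), so α_err = 9·9 = 81 ≡ 4 = α_1. Error position i = 1.
  Consistency check: S_2/S_1 = 3·5 = 15 ≡ 4 = α_err ✓ (single-error assumption holds).
Step 4: error magnitude e = S_0/v_1 = S_0·∏_{j≠1}(α_1 − α_j) = 5·6 = 30 ≡ 8 (mod 11).
Step 5: correct position 1: c_1 = r_1 − e = 1 − 8 ≡ 4 (mod 11). Hence c = [4, 5, 7, 9, 0].
  Check: interpolating c through the α_i gives m(x) = 8 + 10·x (degree < 2) with m(α_i) = c_i for every i, so c is indeed a codeword.
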